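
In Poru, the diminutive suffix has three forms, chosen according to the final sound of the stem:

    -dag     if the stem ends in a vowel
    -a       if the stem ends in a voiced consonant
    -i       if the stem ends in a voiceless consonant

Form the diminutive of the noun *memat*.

memati

*memat*: final sound = /t/, a voiceless consonant → -i → *memati*.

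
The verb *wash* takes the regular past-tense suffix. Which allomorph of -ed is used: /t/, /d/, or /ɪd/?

/t/

The stem *wash* ends in a voiceless consonant other than /t/.
The -ed suffix is realized as /ɪd/ after /t, d/; as /t/ after other voiceless consonants; and as /d/ after other voiced sounds.
So -ed on *wash* is pronounced /t/.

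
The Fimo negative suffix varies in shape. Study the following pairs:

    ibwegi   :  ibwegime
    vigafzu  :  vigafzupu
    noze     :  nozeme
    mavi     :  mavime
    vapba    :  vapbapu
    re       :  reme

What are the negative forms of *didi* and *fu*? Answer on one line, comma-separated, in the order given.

didime, fupu

The suffix is conditioned by the last vowel: -me when the last vowel of the stem is a front vowel (*ibwegi*, *noze*, *mavi*, *re*); -pu when the last vowel of the stem is a back vowel (*vigafzu*, *vapba*).
*didi* — last vowel /i/ (a front vowel) → -me → *didime*.
Since the last vowel of *fu* is /u/ (a back vowel), it takes -pu, giving *fupu*.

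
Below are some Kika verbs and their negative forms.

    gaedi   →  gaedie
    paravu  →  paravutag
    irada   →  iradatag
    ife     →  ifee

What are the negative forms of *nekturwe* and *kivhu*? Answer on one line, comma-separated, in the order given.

The suffix is conditioned by the last vowel: -e when the last vowel of the stem is a front vowel (*gaedi*, *ife*); -tag when the last vowel of the stem is a back vowel (*paravu*, *irada*).
Since the last vowel of *nekturwe* is /e/ (a front vowel), it takes -e, giving *nekturwee*.
*kivhu* — last vowel /u/ (a back vowel) → -tag → *kivhutag*.

nekturwee, kivhutag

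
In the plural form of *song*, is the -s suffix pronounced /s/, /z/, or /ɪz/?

The stem *song* ends in a voiced non-sibilant sound.
The plural suffix surfaces as /ɪz/ after sibilants, /s/ after other voiceless consonants, and /z/ after other voiced sounds.
So the plural -s on *song* is pronounced /z/.

/z/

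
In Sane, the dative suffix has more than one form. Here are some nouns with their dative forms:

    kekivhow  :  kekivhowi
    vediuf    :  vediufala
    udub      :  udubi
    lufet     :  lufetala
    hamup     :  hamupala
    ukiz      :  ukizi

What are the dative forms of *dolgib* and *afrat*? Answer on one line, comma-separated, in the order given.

The pattern is voicing of the final consonant: -ala when the stem ends in a voiceless consonant (*vediuf*, *lufet*, *hamup*); -i when the stem ends in a voiced consonant (*kekivhow*, *udub*, *ukiz*).
*dolgib*: final consonant = /b/, voiced → -i → *dolgibi*.
*afrat*: final consonant = /t/, voiceless → -ala → *afratala*.

dolgibi, afratala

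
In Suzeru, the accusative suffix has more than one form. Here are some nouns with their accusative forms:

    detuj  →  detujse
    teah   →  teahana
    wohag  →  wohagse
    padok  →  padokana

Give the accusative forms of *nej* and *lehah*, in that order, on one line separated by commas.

nejse, lehahana

The pattern is voicing of the final consonant: -ana when the stem ends in a voiceless consonant (*teah*, *padok*); -se when the stem ends in a voiced consonant (*detuj*, *wohag*).
*nej* — final consonant /j/ (voiced) → -se → *nejse*.
*lehah* — final consonant /h/ (voiceless) → -ana → *lehahana*.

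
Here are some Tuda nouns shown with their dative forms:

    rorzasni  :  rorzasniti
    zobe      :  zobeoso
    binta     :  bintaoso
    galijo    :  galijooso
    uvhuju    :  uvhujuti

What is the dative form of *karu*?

The pattern is height harmony: -ti when the last vowel of the stem is a high vowel (*rorzasni*, *uvhuju*); -oso when the last vowel of the stem is a non-high vowel (*zobe*, *binta*, *galijo*).
The last vowel of *karu* is /u/, which is a high vowel, so the suffix is -ti, giving *karuti*.

karuti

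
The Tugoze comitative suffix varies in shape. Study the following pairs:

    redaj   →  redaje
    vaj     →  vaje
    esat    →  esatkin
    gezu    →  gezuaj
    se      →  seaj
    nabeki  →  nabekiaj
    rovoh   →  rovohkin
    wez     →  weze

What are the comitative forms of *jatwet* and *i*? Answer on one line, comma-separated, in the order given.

The alternation tracks the final sound of the stem — -kin when the stem ends in a voiceless consonant (*esat*, *rovoh*); -e when the stem ends in a voiced consonant (*redaj*, *vaj*, *wez*); -aj when the stem ends in a vowel (*gezu*, *se*, *nabeki*).
The final sound of *jatwet* is /t/, which is a voiceless consonant, so the suffix is -kin, giving *jatwetkin*.
The final sound of *i* is /i/, which is a vowel, so the suffix is -aj, giving *iaj*.

jatwetkin, iaj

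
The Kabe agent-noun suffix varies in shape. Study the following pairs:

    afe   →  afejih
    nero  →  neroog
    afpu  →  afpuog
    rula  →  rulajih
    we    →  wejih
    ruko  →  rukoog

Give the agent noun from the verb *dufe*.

dufejih

Looking at the last vowel of each stem: -og when the last vowel of the stem is a rounded vowel (*nero*, *afpu*, *ruko*); -jih when the last vowel of the stem is an unrounded vowel (*afe*, *rula*, *we*).
The last vowel of *dufe* is /e/, which is an unrounded vowel, so the suffix is -jih, giving *dufejih*.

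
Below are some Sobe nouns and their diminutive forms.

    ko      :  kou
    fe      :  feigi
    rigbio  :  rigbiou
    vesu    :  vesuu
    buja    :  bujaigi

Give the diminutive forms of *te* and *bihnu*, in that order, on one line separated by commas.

teigi, bihnuu

The alternation tracks the last vowel of the stem — -u when the last vowel of the stem is a rounded vowel (*ko*, *rigbio*, *vesu*); -igi when the last vowel of the stem is an unrounded vowel (*fe*, *buja*).
The last vowel of *te* is /e/, which is an unrounded vowel, so the suffix is -igi, giving *teigi*.
Since the last vowel of *bihnu* is /u/ (a rounded vowel), it takes -u, giving *bihnuu*.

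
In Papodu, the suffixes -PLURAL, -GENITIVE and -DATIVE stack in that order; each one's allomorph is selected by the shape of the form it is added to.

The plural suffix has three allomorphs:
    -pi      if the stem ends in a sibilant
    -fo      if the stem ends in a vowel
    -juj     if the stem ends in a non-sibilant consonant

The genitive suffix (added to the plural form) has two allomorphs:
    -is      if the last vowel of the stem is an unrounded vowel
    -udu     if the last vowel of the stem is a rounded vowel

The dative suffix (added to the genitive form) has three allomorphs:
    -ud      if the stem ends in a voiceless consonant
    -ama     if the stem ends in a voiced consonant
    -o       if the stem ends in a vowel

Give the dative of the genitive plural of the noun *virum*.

The final sound of *virum* is /m/, which is a non-sibilant consonant, so the plural suffix is -juj, giving *virumjuj*.
Since the last vowel of the plural form *virumjuj* is /u/ (a rounded vowel), it takes -udu, giving *virumjujudu*.
The final sound of the genitive form *virumjujudu* is /u/, which is a vowel, so the dative suffix is -o, giving *virumjujuduo*.

virumjujuduo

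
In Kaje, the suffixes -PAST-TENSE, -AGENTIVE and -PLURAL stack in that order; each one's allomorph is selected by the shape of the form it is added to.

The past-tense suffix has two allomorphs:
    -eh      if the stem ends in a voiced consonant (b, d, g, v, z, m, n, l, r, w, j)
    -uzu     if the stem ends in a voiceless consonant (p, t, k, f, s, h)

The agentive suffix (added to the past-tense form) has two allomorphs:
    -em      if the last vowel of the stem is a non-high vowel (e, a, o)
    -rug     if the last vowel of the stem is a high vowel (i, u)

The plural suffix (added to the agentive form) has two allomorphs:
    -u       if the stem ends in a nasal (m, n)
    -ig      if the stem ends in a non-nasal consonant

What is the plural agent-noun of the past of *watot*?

*watot* — final consonant /t/ (voiceless) → -uzu → *watotuzu*.
The past-tense form *watotuzu* — last vowel /u/ (a high vowel) → -rug → *watotuzurug*.
The final consonant of the agentive form *watotuzurug* is /g/, which is non-nasal, so the plural suffix is -ig, giving *watotuzurugig*.

watotuzurugig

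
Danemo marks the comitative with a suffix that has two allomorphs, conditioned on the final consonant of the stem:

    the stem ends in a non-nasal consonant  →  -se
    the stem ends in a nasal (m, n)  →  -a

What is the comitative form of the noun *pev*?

pevse

*pev* — final consonant /v/ (non-nasal) → -se → *pevse*.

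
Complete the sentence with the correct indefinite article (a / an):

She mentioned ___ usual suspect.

a

The indefinite article is chosen by the initial *sound* of the following word, not its spelling.
*usual* begins with the sound /juː/ (u pronounced /juː/) — a consonant sound.
So the article is *a*: She mentioned a usual suspect.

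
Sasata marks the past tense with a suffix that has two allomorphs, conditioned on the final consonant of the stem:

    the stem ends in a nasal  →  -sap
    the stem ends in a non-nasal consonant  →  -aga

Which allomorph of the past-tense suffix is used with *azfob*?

-aga

The final consonant of *azfob* is /b/, which is non-nasal, so the suffix is -aga.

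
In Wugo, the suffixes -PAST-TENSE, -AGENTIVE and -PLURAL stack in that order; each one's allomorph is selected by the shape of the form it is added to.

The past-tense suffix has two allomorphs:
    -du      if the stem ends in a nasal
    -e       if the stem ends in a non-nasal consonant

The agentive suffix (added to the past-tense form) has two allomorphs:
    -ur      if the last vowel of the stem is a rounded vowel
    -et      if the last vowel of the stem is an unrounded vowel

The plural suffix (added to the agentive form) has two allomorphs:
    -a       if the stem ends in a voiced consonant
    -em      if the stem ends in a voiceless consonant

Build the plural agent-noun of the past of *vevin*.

vevinduura

*vevin* — final consonant /n/ (a nasal) → -du → *vevindu*.
Since the last vowel of the past-tense form *vevindu* is /u/ (a rounded vowel), it takes -ur, giving *vevinduur*.
The agentive form *vevinduur*: final consonant = /r/, voiced → -a → *vevinduura*.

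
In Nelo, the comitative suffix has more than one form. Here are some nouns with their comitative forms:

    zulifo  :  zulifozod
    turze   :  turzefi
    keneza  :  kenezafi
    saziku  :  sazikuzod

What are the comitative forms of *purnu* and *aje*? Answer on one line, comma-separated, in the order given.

purnuzod, ajefi

Looking at the last vowel of each stem: -zod when the last vowel of the stem is a rounded vowel (*zulifo*, *saziku*); -fi when the last vowel of the stem is an unrounded vowel (*turze*, *keneza*).
Since the last vowel of *purnu* is /u/ (a rounded vowel), it takes -zod, giving *purnuzod*.
Since the last vowel of *aje* is /e/ (an unrounded vowel), it takes -fi, giving *ajefi*.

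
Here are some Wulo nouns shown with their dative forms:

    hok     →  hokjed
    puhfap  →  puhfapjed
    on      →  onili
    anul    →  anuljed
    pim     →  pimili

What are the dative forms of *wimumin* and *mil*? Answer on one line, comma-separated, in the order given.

wimuminili, miljed

The suffix is conditioned by the final consonant: -ili when the stem ends in a nasal (*on*, *pim*); -jed when the stem ends in a non-nasal consonant (*hok*, *puhfap*, *anul*).
*wimumin*: final consonant = /n/, a nasal → -ili → *wimuminili*.
*mil* — final consonant /l/ (non-nasal) → -jed → *miljed*.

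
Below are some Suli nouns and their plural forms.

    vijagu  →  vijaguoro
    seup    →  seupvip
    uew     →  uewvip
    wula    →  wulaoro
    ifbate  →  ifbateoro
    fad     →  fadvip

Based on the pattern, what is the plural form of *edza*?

edzaoro

The pattern is consonant vs. vowel: -vip when the stem ends in a consonant (*seup*, *uew*, *fad*); -oro when the stem ends in a vowel (*vijagu*, *wula*, *ifbate*).
*edza* — final sound /a/ (a vowel) → -oro → *edzaoro*.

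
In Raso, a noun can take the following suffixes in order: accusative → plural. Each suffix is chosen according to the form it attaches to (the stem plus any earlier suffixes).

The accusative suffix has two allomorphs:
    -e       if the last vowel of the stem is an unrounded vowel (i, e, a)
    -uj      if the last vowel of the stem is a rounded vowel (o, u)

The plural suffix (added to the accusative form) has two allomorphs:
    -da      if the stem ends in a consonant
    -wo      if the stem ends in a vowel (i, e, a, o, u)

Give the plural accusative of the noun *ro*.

roujda

The last vowel of *ro* is /o/, which is a rounded vowel, so the accusative suffix is -uj, giving *rouj*.
The accusative form *rouj*: final sound = /j/, a consonant → -da → *roujda*.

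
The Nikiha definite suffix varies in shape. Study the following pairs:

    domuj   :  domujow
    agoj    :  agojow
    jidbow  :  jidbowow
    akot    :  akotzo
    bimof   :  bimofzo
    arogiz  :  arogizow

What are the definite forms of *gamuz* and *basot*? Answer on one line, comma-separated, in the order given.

The alternation tracks the final consonant of the stem — -zo when the stem ends in a voiceless consonant (*akot*, *bimof*); -ow when the stem ends in a voiced consonant (*domuj*, *agoj*, *jidbow*, *arogiz*).
The final consonant of *gamuz* is /z/, which is voiced, so the suffix is -ow, giving *gamuzow*.
The final consonant of *basot* is /t/, which is voiceless, so the suffix is -zo, giving *basotzo*.

gamuzow, basotzo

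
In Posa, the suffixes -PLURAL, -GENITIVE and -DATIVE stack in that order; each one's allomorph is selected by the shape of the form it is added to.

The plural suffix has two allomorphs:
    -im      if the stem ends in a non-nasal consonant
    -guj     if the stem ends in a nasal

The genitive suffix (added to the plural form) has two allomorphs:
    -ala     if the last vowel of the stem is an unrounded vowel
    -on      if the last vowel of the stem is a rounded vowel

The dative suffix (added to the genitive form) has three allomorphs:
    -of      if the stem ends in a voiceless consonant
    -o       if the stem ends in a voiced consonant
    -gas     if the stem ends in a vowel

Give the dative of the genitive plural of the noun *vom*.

vomgujono

Since the final consonant of *vom* is /m/ (a nasal), it takes -guj, giving *vomguj*.
Since the last vowel of the plural form *vomguj* is /u/ (a rounded vowel), it takes -on, giving *vomgujon*.
The genitive form *vomgujon*: final sound = /n/, a voiced consonant → -o → *vomgujono*.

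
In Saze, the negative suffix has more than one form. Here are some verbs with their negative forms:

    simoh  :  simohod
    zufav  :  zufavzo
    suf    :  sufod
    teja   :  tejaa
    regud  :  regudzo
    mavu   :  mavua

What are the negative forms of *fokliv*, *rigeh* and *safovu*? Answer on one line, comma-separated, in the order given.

The alternation tracks the final sound of the stem — -od when the stem ends in a voiceless consonant (*simoh*, *suf*); -zo when the stem ends in a voiced consonant (*zufav*, *regud*); -a when the stem ends in a vowel (*teja*, *mavu*).
Since the final sound of *fokliv* is /v/ (a voiced consonant), it takes -zo, giving *foklivzo*.
The final sound of *rigeh* is /h/, which is a voiceless consonant, so the suffix is -od, giving *rigehod*.
*safovu*: final sound = /u/, a vowel → -a → *safovua*.

foklivzo, rigehod, safovua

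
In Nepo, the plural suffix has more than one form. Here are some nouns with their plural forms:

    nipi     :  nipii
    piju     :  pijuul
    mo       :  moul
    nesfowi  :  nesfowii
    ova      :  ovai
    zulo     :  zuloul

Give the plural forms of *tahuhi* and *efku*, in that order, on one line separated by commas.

Looking at the last vowel of each stem: -ul when the last vowel of the stem is a rounded vowel (*piju*, *mo*, *zulo*); -i when the last vowel of the stem is an unrounded vowel (*nipi*, *nesfowi*, *ova*).
*tahuhi*: last vowel = /i/, an unrounded vowel → -i → *tahuhii*.
*efku*: last vowel = /u/, a rounded vowel → -ul → *efkuul*.

tahuhii, efkuul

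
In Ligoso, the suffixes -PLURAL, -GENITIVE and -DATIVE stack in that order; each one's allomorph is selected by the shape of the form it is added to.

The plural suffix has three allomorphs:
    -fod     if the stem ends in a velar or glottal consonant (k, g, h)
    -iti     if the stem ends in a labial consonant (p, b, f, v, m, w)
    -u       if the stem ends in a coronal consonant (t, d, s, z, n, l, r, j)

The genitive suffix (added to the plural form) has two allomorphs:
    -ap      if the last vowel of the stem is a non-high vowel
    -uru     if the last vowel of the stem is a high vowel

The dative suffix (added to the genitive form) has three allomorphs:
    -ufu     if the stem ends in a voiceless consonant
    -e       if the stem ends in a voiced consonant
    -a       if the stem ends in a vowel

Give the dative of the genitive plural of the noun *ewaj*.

ewajuurua

The final consonant of *ewaj* is /j/, which is coronal, so the plural suffix is -u, giving *ewaju*.
Since the last vowel of the plural form *ewaju* is /u/ (a high vowel), it takes -uru, giving *ewajuuru*.
The final sound of the genitive form *ewajuuru* is /u/, which is a vowel, so the dative suffix is -a, giving *ewajuurua*.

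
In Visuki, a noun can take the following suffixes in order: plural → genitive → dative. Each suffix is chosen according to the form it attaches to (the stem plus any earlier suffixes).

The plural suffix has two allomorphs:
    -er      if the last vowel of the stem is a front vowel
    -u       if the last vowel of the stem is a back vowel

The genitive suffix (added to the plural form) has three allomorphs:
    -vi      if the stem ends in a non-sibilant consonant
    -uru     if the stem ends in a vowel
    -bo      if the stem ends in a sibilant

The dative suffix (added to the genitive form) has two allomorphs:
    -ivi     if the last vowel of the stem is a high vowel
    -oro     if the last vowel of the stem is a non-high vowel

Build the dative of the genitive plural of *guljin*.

*guljin*: last vowel = /i/, a front vowel → -er → *guljiner*.
The plural form *guljiner*: final sound = /r/, a non-sibilant consonant → -vi → *guljinervi*.
The last vowel of the genitive form *guljinervi* is /i/, which is a high vowel, so the dative suffix is -ivi, giving *guljinerviivi*.

guljinerviivi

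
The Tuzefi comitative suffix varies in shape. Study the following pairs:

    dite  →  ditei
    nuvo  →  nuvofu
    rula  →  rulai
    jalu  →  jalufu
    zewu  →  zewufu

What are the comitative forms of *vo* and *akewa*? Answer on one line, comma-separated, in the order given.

Looking at the last vowel of each stem: -fu when the last vowel of the stem is a rounded vowel (*nuvo*, *jalu*, *zewu*); -i when the last vowel of the stem is an unrounded vowel (*dite*, *rula*).
*vo* — last vowel /o/ (a rounded vowel) → -fu → *vofu*.
Since the last vowel of *akewa* is /a/ (an unrounded vowel), it takes -i, giving *akewai*.

vofu, akewai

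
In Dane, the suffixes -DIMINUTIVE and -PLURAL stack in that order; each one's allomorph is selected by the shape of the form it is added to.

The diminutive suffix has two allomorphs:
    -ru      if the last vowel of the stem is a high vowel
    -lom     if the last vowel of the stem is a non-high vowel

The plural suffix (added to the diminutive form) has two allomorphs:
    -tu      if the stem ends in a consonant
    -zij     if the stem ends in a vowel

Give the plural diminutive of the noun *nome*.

The last vowel of *nome* is /e/, which is a non-high vowel, so the diminutive suffix is -lom, giving *nomelom*.
Since the final sound of the diminutive form *nomelom* is /m/ (a consonant), it takes -tu, giving *nomelomtu*.

nomelomtu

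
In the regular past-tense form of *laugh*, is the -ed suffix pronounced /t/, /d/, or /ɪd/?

/t/

The stem *laugh* ends in a voiceless consonant other than /t/.
The -ed suffix is realized as /ɪd/ after /t, d/; as /t/ after other voiceless consonants; and as /d/ after other voiced sounds.
So -ed on *laugh* is pronounced /t/.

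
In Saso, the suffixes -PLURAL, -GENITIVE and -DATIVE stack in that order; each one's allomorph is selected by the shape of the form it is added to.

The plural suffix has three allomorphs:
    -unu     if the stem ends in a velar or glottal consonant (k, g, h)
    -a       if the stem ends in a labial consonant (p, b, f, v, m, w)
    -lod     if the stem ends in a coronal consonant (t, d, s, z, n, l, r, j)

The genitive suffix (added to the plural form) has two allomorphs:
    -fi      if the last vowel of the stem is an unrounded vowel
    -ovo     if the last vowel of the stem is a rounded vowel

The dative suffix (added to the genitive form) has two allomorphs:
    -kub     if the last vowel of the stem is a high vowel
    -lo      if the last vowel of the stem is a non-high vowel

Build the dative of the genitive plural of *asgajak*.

asgajakunuovolo

The final consonant of *asgajak* is /k/, which is velar/glottal, so the plural suffix is -unu, giving *asgajakunu*.
The plural form *asgajakunu* — last vowel /u/ (a rounded vowel) → -ovo → *asgajakunuovo*.
The last vowel of the genitive form *asgajakunuovo* is /o/, which is a non-high vowel, so the dative suffix is -lo, giving *asgajakunuovolo*.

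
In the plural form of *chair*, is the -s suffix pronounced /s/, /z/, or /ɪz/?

/z/

The stem *chair* ends in a voiced non-sibilant sound.
The plural suffix surfaces as /ɪz/ after sibilants, /s/ after other voiceless consonants, and /z/ after other voiced sounds.
So the plural -s on *chair* is pronounced /z/.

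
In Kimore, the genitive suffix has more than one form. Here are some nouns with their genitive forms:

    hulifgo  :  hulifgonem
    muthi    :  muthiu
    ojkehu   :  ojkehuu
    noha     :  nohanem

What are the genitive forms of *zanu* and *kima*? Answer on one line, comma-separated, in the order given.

zanuu, kimanem

The alternation tracks the last vowel of the stem — -u when the last vowel of the stem is a high vowel (*muthi*, *ojkehu*); -nem when the last vowel of the stem is a non-high vowel (*hulifgo*, *noha*).
Since the last vowel of *zanu* is /u/ (a high vowel), it takes -u, giving *zanuu*.
The last vowel of *kima* is /a/, which is a non-high vowel, so the suffix is -nem, giving *kimanem*.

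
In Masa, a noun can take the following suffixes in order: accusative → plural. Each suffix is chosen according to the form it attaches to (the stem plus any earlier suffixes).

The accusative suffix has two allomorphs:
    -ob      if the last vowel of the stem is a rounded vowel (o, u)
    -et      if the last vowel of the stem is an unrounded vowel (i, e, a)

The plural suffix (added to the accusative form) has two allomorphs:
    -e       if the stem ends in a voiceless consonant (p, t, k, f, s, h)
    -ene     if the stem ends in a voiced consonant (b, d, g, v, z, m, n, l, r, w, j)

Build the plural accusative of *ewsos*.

ewsosobene

*ewsos* — last vowel /o/ (a rounded vowel) → -ob → *ewsosob*.
The accusative form *ewsosob* — final consonant /b/ (voiced) → -ene → *ewsosobene*.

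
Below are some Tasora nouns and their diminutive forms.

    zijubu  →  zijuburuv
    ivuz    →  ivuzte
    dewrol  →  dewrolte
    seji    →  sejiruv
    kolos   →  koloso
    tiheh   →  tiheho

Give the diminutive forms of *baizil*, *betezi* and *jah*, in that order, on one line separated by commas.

baizilte, beteziruv, jaho

Looking at the final sound of each stem: -o when the stem ends in a voiceless consonant (*kolos*, *tiheh*); -te when the stem ends in a voiced consonant (*ivuz*, *dewrol*); -ruv when the stem ends in a vowel (*zijubu*, *seji*).
Since the final sound of *baizil* is /l/ (a voiced consonant), it takes -te, giving *baizilte*.
Since the final sound of *betezi* is /i/ (a vowel), it takes -ruv, giving *beteziruv*.
*jah* — final sound /h/ (a voiceless consonant) → -o → *jaho*.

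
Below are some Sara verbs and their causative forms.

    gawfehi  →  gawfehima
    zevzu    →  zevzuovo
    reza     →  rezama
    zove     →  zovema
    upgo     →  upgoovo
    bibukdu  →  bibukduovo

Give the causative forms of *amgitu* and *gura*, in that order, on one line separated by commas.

amgituovo, gurama

The suffix is conditioned by the last vowel: -ovo when the last vowel of the stem is a rounded vowel (*zevzu*, *upgo*, *bibukdu*); -ma when the last vowel of the stem is an unrounded vowel (*gawfehi*, *reza*, *zove*).
Since the last vowel of *amgitu* is /u/ (a rounded vowel), it takes -ovo, giving *amgituovo*.
*gura* — last vowel /a/ (an unrounded vowel) → -ma → *gurama*.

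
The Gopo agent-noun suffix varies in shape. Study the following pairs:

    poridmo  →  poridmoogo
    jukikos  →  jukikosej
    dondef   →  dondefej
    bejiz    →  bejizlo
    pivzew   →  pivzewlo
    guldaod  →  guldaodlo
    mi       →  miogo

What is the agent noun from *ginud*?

The suffix is conditioned by the final sound: -ej when the stem ends in a voiceless consonant (*jukikos*, *dondef*); -lo when the stem ends in a voiced consonant (*bejiz*, *pivzew*, *guldaod*); -ogo when the stem ends in a vowel (*poridmo*, *mi*).
*ginud* — final sound /d/ (a voiced consonant) → -lo → *ginudlo*.

ginudlo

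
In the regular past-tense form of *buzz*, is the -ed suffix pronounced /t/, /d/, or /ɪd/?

The stem *buzz* ends in a voiced sound other than /d/.
The -ed suffix is realized as /ɪd/ after /t, d/; as /t/ after other voiceless consonants; and as /d/ after other voiced sounds.
So -ed on *buzz* is pronounced /d/.

/d/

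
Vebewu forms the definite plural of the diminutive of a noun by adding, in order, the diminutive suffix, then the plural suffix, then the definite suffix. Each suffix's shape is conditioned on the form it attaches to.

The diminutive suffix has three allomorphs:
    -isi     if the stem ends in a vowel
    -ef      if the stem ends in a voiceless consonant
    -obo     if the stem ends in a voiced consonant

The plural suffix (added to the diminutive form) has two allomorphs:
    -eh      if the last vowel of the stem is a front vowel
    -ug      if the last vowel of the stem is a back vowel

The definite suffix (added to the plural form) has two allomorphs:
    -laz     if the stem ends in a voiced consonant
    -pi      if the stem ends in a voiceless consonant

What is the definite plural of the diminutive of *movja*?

movjaisiehpi

*movja*: final sound = /a/, a vowel → -isi → *movjaisi*.
Since the last vowel of the diminutive form *movjaisi* is /i/ (a front vowel), it takes -eh, giving *movjaisieh*.
The plural form *movjaisieh* — final consonant /h/ (voiceless) → -pi → *movjaisiehpi*.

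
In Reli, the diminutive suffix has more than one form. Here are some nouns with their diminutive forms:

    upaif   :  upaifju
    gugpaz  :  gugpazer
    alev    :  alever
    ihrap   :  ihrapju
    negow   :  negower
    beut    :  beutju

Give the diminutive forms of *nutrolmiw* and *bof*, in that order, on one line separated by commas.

The alternation tracks the final consonant of the stem — -ju when the stem ends in a voiceless consonant (*upaif*, *ihrap*, *beut*); -er when the stem ends in a voiced consonant (*gugpaz*, *alev*, *negow*).
*nutrolmiw*: final consonant = /w/, voiced → -er → *nutrolmiwer*.
*bof* — final consonant /f/ (voiceless) → -ju → *bofju*.

nutrolmiwer, bofju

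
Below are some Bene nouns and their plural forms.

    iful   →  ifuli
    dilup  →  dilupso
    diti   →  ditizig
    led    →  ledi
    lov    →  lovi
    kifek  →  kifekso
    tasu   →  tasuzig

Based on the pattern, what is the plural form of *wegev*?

Looking at the final sound of each stem: -so when the stem ends in a voiceless consonant (*dilup*, *kifek*); -i when the stem ends in a voiced consonant (*iful*, *led*, *lov*); -zig when the stem ends in a vowel (*diti*, *tasu*).
Since the final sound of *wegev* is /v/ (a voiced consonant), it takes -i, giving *wegevi*.

wegevi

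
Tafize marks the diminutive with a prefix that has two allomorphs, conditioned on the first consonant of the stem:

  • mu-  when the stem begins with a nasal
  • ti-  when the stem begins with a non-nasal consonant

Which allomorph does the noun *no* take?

mu-

Since the first consonant of *no* is /n/ (a nasal), it takes mu-.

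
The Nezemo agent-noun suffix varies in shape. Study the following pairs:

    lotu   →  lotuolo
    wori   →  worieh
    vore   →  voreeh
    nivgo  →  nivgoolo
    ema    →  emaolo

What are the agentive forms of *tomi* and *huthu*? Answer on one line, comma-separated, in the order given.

tomieh, huthuolo

Looking at the last vowel of each stem: -eh when the last vowel of the stem is a front vowel (*wori*, *vore*); -olo when the last vowel of the stem is a back vowel (*lotu*, *nivgo*, *ema*).
The last vowel of *tomi* is /i/, which is a front vowel, so the suffix is -eh, giving *tomieh*.
The last vowel of *huthu* is /u/, which is a back vowel, so the suffix is -olo, giving *huthuolo*.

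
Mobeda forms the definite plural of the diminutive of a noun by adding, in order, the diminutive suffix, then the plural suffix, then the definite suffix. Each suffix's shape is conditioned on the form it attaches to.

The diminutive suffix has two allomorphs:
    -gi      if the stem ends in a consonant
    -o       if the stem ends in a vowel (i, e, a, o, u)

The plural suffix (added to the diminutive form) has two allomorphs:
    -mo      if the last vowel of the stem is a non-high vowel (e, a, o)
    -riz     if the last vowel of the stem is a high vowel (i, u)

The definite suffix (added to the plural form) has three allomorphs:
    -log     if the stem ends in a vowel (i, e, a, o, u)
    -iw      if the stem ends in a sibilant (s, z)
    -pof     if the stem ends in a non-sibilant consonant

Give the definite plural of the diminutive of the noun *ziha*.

*ziha*: final sound = /a/, a vowel → -o → *zihao*.
Since the last vowel of the diminutive form *zihao* is /o/ (a non-high vowel), it takes -mo, giving *zihaomo*.
The plural form *zihaomo*: final sound = /o/, a vowel → -log → *zihaomolog*.

zihaomolog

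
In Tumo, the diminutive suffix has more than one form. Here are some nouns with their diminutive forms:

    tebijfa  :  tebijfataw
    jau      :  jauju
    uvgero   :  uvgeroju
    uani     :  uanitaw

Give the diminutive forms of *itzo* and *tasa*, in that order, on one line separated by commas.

itzoju, tasataw

The suffix is conditioned by the last vowel: -ju when the last vowel of the stem is a rounded vowel (*jau*, *uvgero*); -taw when the last vowel of the stem is an unrounded vowel (*tebijfa*, *uani*).
*itzo*: last vowel = /o/, a rounded vowel → -ju → *itzoju*.
The last vowel of *tasa* is /a/, which is an unrounded vowel, so the suffix is -taw, giving *tasataw*.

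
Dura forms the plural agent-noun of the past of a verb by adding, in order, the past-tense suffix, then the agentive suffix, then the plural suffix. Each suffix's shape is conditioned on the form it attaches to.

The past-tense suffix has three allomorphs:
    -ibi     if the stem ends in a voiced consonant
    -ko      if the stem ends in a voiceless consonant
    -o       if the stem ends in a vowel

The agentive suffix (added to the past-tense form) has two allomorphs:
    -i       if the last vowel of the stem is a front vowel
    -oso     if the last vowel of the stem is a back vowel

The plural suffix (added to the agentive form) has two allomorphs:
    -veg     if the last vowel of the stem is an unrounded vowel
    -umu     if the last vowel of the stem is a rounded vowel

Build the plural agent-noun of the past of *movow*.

*movow* — final sound /w/ (a voiced consonant) → -ibi → *movowibi*.
The last vowel of the past-tense form *movowibi* is /i/, which is a front vowel, so the agentive suffix is -i, giving *movowibii*.
The last vowel of the agentive form *movowibii* is /i/, which is an unrounded vowel, so the plural suffix is -veg, giving *movowibiiveg*.

movowibiiveg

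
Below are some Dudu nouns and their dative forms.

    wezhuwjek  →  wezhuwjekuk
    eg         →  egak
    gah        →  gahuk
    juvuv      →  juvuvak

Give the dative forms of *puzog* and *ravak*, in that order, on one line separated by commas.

puzogak, ravakuk

Looking at the final consonant of each stem: -uk when the stem ends in a voiceless consonant (*wezhuwjek*, *gah*); -ak when the stem ends in a voiced consonant (*eg*, *juvuv*).
Since the final consonant of *puzog* is /g/ (voiced), it takes -ak, giving *puzogak*.
*ravak*: final consonant = /k/, voiceless → -uk → *ravakuk*.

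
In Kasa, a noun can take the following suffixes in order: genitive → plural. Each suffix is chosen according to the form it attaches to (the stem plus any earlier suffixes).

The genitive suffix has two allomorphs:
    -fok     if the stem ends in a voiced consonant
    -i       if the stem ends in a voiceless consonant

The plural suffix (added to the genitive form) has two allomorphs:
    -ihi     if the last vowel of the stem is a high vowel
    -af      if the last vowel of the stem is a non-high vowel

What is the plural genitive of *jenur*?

The final consonant of *jenur* is /r/, which is voiced, so the genitive suffix is -fok, giving *jenurfok*.
The last vowel of the genitive form *jenurfok* is /o/, which is a non-high vowel, so the plural suffix is -af, giving *jenurfokaf*.

jenurfokaf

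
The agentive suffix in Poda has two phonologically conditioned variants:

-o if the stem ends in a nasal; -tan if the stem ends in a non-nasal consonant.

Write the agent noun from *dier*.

diertan

*dier*: final consonant = /r/, non-nasal → -tan → *diertan*.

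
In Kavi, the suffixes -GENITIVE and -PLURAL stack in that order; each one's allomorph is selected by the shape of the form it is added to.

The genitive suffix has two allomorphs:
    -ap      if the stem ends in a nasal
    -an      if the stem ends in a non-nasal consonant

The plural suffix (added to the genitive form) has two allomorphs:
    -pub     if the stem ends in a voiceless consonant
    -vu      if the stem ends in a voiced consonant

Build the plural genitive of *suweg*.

suweganvu

*suweg*: final consonant = /g/, non-nasal → -an → *suwegan*.
Since the final consonant of the genitive form *suwegan* is /n/ (voiced), it takes -vu, giving *suweganvu*.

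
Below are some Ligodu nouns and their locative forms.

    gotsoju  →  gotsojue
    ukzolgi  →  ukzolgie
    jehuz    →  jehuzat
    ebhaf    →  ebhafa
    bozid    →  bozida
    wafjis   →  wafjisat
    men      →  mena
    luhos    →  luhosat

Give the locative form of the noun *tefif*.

The pattern is sibilance of the final sound: -at when the stem ends in a sibilant (*jehuz*, *wafjis*, *luhos*); -a when the stem ends in a non-sibilant consonant (*ebhaf*, *bozid*, *men*); -e when the stem ends in a vowel (*gotsoju*, *ukzolgi*).
Since the final sound of *tefif* is /f/ (a non-sibilant consonant), it takes -a, giving *tefifa*.

tefifa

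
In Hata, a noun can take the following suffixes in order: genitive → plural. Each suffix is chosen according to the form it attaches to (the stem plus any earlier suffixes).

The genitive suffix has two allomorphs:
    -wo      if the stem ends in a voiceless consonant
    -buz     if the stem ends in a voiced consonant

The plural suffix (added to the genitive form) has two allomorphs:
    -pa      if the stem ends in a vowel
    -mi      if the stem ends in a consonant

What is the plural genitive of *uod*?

uodbuzmi

*uod*: final consonant = /d/, voiced → -buz → *uodbuz*.
The final sound of the genitive form *uodbuz* is /z/, which is a consonant, so the plural suffix is -mi, giving *uodbuzmi*.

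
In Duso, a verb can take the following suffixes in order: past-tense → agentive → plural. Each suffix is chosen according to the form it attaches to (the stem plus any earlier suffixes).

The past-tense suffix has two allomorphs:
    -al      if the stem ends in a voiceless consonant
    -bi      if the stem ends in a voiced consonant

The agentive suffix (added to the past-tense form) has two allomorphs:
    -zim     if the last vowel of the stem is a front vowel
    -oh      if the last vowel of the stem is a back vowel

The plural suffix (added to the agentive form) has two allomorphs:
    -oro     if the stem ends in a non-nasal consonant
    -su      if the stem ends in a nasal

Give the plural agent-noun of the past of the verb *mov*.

The final consonant of *mov* is /v/, which is voiced, so the past-tense suffix is -bi, giving *movbi*.
The past-tense form *movbi* — last vowel /i/ (a front vowel) → -zim → *movbizim*.
The agentive form *movbizim*: final consonant = /m/, a nasal → -su → *movbizimsu*.

movbizimsu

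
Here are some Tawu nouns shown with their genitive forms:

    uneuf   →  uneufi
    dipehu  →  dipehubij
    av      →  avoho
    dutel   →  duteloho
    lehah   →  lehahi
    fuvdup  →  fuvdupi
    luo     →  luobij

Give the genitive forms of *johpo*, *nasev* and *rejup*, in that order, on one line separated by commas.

johpobij, nasevoho, rejupi

Looking at the final sound of each stem: -i when the stem ends in a voiceless consonant (*uneuf*, *lehah*, *fuvdup*); -oho when the stem ends in a voiced consonant (*av*, *dutel*); -bij when the stem ends in a vowel (*dipehu*, *luo*).
*johpo*: final sound = /o/, a vowel → -bij → *johpobij*.
*nasev*: final sound = /v/, a voiced consonant → -oho → *nasevoho*.
Since the final sound of *rejup* is /p/ (a voiceless consonant), it takes -i, giving *rejupi*.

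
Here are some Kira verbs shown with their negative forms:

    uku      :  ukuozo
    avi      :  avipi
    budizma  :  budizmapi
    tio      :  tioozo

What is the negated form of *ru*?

ruozo

The pattern is rounding harmony: -ozo when the last vowel of the stem is a rounded vowel (*uku*, *tio*); -pi when the last vowel of the stem is an unrounded vowel (*avi*, *budizma*).
*ru*: last vowel = /u/, a rounded vowel → -ozo → *ruozo*.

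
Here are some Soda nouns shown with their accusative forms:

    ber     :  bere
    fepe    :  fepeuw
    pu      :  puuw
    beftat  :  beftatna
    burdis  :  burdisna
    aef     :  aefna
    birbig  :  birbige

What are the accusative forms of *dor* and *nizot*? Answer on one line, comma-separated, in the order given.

dore, nizotna

The suffix is conditioned by the final sound: -na when the stem ends in a voiceless consonant (*beftat*, *burdis*, *aef*); -e when the stem ends in a voiced consonant (*ber*, *birbig*); -uw when the stem ends in a vowel (*fepe*, *pu*).
The final sound of *dor* is /r/, which is a voiced consonant, so the suffix is -e, giving *dore*.
Since the final sound of *nizot* is /t/ (a voiceless consonant), it takes -na, giving *nizotna*.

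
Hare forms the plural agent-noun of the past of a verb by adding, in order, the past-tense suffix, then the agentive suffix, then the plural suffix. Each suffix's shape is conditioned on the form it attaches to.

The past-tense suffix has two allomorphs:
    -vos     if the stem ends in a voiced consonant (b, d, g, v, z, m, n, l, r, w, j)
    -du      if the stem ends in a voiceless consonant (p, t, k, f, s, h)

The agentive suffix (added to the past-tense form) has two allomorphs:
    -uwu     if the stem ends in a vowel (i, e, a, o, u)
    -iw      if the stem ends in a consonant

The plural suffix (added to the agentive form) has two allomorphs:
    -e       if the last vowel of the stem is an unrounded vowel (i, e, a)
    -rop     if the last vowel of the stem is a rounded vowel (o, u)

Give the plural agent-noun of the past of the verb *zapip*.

*zapip*: final consonant = /p/, voiceless → -du → *zapipdu*.
The past-tense form *zapipdu*: final sound = /u/, a vowel → -uwu → *zapipduuwu*.
The agentive form *zapipduuwu* — last vowel /u/ (a rounded vowel) → -rop → *zapipduuwurop*.

zapipduuwurop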